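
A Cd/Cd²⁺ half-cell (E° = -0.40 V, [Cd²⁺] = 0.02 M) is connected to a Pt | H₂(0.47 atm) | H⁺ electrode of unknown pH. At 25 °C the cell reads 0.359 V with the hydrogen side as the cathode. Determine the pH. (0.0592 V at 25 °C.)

E°_cell = 0.40 V and n = 2.
log Q = n(E° − E)/0.0592 = 2×(0.40 − 0.359)/0.0592 = 1.385.
With Q = [Cd²⁺]·P(H₂) / [H⁺]^2, solving for [H⁺] gives log[H⁺] = -1.706, so pH = 1.71.

pH = 1.71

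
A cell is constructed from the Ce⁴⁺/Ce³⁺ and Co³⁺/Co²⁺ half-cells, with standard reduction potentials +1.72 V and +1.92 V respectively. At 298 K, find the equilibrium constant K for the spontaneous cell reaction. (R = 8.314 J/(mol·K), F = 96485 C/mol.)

E°_cell = +1.92 − (+1.72) = 0.20 V, with n = 1 electron transferred.
At equilibrium E = 0, so the Nernst equation gives ln K = nFE°/RT = (1)(96485)(0.20)/((8.314)(298)) = 7.79.
K = e^7.79 = 2400.

2400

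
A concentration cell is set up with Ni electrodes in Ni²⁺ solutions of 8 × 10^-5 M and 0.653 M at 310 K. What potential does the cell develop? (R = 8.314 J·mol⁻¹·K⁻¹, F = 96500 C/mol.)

0.12 V

Both half-cells are Ni²⁺/Ni, so E°_cell = 0. The concentrated side is the cathode; the cell reaction moves Ni²⁺ from high to low concentration with n = 2.
Q = [Ni²⁺]_dilute/[Ni²⁺]_conc = 8 × 10^-5/0.653 = 1.23 × 10^-4.
E = 0 − (RT/nF) ln Q = −((8.314×310)/(2×96500))(-9.007) = 0.1203 V.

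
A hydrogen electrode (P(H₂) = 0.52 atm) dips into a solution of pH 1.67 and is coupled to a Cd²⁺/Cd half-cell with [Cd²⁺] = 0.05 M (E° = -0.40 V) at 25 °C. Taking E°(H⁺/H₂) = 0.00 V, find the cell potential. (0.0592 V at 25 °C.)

0.35 V

The hydrogen couple is the cathode, so E°_cell = 0.40 V; n = 2.
[H⁺] = 10^(−1.67) = 0.021 M, and Q = [Cd²⁺]·P(H₂) / [H⁺]^2 = 56.9.
E = E° − (0.0592/2) log Q = 0.40 − (0.0592/2)(1.755) = 0.348 V.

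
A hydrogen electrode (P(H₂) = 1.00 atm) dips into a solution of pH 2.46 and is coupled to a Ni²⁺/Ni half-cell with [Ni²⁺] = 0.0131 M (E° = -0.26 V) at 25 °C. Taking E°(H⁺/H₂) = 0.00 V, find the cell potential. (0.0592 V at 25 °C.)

The hydrogen couple is the cathode, so E°_cell = 0.26 V; n = 2.
[H⁺] = 10^(−2.46) = 0.0035 M, and Q = [Ni²⁺]·P(H₂) / [H⁺]^2 = 1090.
E = E° − (0.0592/2) log Q = 0.26 − (0.0592/2)(3.037) = 0.170 V.

0.17 V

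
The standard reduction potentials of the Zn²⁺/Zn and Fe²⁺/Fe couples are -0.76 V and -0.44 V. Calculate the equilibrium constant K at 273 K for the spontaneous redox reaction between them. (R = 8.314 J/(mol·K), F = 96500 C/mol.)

6.6 × 10^11

E°_cell = -0.44 − (-0.76) = 0.32 V, with n = 2 electrons transferred.
At equilibrium E = 0, so the Nernst equation gives ln K = nFE°/RT = (2)(96500)(0.32)/((8.314)(273)) = 27.21.
K = e^27.21 = 6.6 × 10^11.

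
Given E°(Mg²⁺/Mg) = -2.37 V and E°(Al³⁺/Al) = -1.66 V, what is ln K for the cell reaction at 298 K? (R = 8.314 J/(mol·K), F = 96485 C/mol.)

ln K = 165.9

E°_cell = -1.66 − (-2.37) = 0.71 V, with n = 6 electrons transferred.
At equilibrium E = 0, so the Nernst equation gives ln K = nFE°/RT = (6)(96485)(0.71)/((8.314)(298)) = 165.90.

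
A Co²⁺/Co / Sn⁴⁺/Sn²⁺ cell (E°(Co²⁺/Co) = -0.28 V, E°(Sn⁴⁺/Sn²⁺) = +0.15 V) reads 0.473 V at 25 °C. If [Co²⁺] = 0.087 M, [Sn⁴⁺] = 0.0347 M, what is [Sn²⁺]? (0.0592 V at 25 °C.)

From the Nernst equation, log Q = n(E° − E)/0.0592 = 2(0.43 − 0.473)/0.0592 = -1.453, so Q = 0.0353.
With Q = [Co²⁺]·[Sn²⁺]/[Sn⁴⁺] and the known concentrations, [Sn²⁺] in the numerator gives [Sn²⁺] = 0.014 M.

0.014 M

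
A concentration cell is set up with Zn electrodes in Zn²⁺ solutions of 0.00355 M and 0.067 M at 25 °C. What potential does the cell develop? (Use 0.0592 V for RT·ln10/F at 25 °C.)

Both half-cells are Zn²⁺/Zn, so E°_cell = 0. The concentrated side is the cathode; the cell reaction moves Zn²⁺ from high to low concentration with n = 2.
Q = [Zn²⁺]_dilute/[Zn²⁺]_conc = 0.00355/0.067 = 0.0530.
E = 0 − (0.0592/2) log Q = −(0.0592/2)(-1.276) = 0.0378 V.

0.038 V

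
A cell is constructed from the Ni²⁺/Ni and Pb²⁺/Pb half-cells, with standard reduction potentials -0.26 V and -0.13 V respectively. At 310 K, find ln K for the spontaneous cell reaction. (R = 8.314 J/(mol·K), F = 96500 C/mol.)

ln K = 9.7

E°_cell = -0.13 − (-0.26) = 0.13 V, with n = 2 electrons transferred.
At equilibrium E = 0, so the Nernst equation gives ln K = nFE°/RT = (2)(96500)(0.13)/((8.314)(310)) = 9.73.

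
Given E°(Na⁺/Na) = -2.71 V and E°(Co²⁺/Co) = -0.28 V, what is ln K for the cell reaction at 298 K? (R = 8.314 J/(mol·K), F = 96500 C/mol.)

ln K = 189.3

E°_cell = -0.28 − (-2.71) = 2.43 V, with n = 2 electrons transferred.
At equilibrium E = 0, so the Nernst equation gives ln K = nFE°/RT = (2)(96500)(2.43)/((8.314)(298)) = 189.29.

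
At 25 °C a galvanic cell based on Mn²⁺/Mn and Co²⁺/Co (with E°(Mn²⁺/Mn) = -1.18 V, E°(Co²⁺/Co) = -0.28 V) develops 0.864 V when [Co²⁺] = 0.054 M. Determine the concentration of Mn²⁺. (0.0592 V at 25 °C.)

From the Nernst equation, log Q = n(E° − E)/0.0592 = 2(0.90 − 0.864)/0.0592 = 1.216, so Q = 16.5.
With Q = [Mn²⁺]/[Co²⁺] and the known concentrations, [Mn²⁺] in the numerator gives [Mn²⁺] = 0.89 M.

0.89 M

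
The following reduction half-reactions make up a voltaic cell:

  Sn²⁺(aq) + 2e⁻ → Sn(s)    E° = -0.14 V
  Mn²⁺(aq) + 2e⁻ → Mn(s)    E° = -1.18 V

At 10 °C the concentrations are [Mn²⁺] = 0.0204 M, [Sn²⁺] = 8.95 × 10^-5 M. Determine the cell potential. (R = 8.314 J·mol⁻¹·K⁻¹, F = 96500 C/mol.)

The Sn²⁺/Sn couple has the higher reduction potential and acts as the cathode, so E°_cell = -0.14 − (-1.18) = 1.04 V.
Balancing electrons gives n = 2; the reaction quotient is Q = [Mn²⁺]/[Sn²⁺] = 228.
E = E° − (RT/nF) ln Q = 1.04 − (8.314×283)/(2×96500) × (5.429) = 1.040 − 0.066 = 0.974 V.

0.974 V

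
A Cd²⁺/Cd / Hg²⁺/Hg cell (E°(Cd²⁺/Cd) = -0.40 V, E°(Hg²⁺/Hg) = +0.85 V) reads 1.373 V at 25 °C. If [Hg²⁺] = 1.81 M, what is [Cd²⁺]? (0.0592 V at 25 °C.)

1.3 × 10^-4 M

From the Nernst equation, log Q = n(E° − E)/0.0592 = 2(1.25 − 1.373)/0.0592 = -4.155, so Q = 6.99 × 10^-5.
With Q = [Cd²⁺]/[Hg²⁺] and the known concentrations, [Cd²⁺] in the numerator gives [Cd²⁺] = 1.3 × 10^-4 M.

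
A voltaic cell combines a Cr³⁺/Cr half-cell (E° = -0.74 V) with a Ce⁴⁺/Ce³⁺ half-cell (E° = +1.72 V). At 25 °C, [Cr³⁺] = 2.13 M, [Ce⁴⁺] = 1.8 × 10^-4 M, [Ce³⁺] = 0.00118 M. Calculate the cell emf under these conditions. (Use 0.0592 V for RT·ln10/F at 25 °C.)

The Ce⁴⁺/Ce³⁺ couple has the higher reduction potential and acts as the cathode, so E°_cell = +1.72 − (-0.74) = 2.46 V.
Balancing electrons gives n = 3; the reaction quotient is Q = [Cr³⁺]·[Ce³⁺]^3/[Ce⁴⁺]^3 = 600.
At 25 °C, E = E° − (0.0592/n) log Q = 2.46 − (0.0592/3)(2.778) = 2.460 − 0.055 = 2.405 V.

2.41 V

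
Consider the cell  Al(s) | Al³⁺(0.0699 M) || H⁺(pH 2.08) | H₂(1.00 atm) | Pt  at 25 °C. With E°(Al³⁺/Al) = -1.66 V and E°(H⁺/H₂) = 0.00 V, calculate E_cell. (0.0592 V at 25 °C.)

The hydrogen couple is the cathode, so E°_cell = 1.66 V; n = 6.
[H⁺] = 10^(−2.08) = 0.0083 M, and Q = [Al³⁺]^2·P(H₂)^3 / [H⁺]^6 = 1.48 × 10^10.
E = E° − (0.0592/6) log Q = 1.66 − (0.0592/6)(10.169) = 1.560 V.

1.56 V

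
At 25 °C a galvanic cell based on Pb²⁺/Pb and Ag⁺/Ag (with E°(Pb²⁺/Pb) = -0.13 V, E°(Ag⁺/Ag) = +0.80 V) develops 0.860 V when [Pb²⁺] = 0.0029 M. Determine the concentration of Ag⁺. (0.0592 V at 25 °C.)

0.0035 M

From the Nernst equation, log Q = n(E° − E)/0.0592 = 2(0.93 − 0.860)/0.0592 = 2.365, so Q = 232.
With Q = [Pb²⁺]/[Ag⁺]^2 and the known concentrations, [Ag⁺]^2 in the denominator gives [Ag⁺] = 0.0035 M.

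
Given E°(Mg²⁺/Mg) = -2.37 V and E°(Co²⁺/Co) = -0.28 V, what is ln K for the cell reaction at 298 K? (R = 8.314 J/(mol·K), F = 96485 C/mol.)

ln K = 162.8

E°_cell = -0.28 − (-2.37) = 2.09 V, with n = 2 electrons transferred.
At equilibrium E = 0, so the Nernst equation gives ln K = nFE°/RT = (2)(96485)(2.09)/((8.314)(298)) = 162.78.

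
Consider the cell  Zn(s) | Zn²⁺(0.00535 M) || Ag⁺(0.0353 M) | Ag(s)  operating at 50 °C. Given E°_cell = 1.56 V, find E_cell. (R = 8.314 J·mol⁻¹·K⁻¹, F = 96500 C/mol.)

1.54 V

Balancing electrons gives n = 2; the reaction quotient is Q = [Zn²⁺]/[Ag⁺]^2 = 4.29.
E = E° − (RT/nF) ln Q = 1.56 − (8.314×323)/(2×96500) × (1.457) = 1.560 − 0.020 = 1.540 V.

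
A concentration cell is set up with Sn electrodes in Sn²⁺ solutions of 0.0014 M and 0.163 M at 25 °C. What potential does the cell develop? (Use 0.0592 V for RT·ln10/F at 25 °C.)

Both half-cells are Sn²⁺/Sn, so E°_cell = 0. The concentrated side is the cathode; the cell reaction moves Sn²⁺ from high to low concentration with n = 2.
Q = [Sn²⁺]_dilute/[Sn²⁺]_conc = 0.0014/0.163 = 0.00859.
E = 0 − (0.0592/2) log Q = −(0.0592/2)(-2.066) = 0.0612 V.

0.061 V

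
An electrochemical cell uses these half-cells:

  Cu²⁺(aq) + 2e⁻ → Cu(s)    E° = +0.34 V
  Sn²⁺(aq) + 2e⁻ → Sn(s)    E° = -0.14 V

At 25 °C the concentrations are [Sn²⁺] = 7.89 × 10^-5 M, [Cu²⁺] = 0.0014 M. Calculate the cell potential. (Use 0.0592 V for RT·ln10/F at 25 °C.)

The Cu²⁺/Cu couple has the higher reduction potential and acts as the cathode, so E°_cell = +0.34 − (-0.14) = 0.48 V.
Balancing electrons gives n = 2; the reaction quotient is Q = [Sn²⁺]/[Cu²⁺] = 0.0564.
At 25 °C, E = E° − (0.0592/n) log Q = 0.48 − (0.0592/2)(-1.249) = 0.480 + 0.037 = 0.517 V.

0.517 V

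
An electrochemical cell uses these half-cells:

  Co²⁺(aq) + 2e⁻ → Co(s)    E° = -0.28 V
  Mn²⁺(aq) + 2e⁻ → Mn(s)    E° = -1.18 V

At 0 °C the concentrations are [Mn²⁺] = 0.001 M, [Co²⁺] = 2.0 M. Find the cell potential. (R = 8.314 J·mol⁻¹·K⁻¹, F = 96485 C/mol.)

0.989 V

The Co²⁺/Co couple has the higher reduction potential and acts as the cathode, so E°_cell = -0.28 − (-1.18) = 0.90 V.
Balancing electrons gives n = 2; the reaction quotient is Q = [Mn²⁺]/[Co²⁺] = 5 × 10^-4.
E = E° − (RT/nF) ln Q = 0.90 − (8.314×273)/(2×96485) × (-7.601) = 0.900 + 0.089 = 0.989 V.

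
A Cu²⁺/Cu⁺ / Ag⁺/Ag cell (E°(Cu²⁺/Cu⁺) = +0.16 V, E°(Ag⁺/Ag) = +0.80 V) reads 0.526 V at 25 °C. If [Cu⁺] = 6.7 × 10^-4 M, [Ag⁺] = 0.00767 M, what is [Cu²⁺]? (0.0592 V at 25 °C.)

4.3 × 10^-4 M

From the Nernst equation, log Q = n(E° − E)/0.0592 = 1(0.64 − 0.526)/0.0592 = 1.926, so Q = 84.3.
With Q = [Cu²⁺]/([Cu⁺]·[Ag⁺]) and the known concentrations, [Cu²⁺] in the numerator gives [Cu²⁺] = 4.3 × 10^-4 M.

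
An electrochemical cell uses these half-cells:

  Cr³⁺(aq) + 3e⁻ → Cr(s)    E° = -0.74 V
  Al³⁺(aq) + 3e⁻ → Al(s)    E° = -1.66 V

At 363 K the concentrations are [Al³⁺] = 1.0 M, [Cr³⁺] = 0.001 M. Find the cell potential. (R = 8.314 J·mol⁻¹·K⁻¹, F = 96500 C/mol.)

0.848 V

The Cr³⁺/Cr couple has the higher reduction potential and acts as the cathode, so E°_cell = -0.74 − (-1.66) = 0.92 V.
Balancing electrons gives n = 3; the reaction quotient is Q = [Al³⁺]/[Cr³⁺] = 1000.
E = E° − (RT/nF) ln Q = 0.92 − (8.314×363)/(3×96500) × (6.908) = 0.920 − 0.072 = 0.848 V.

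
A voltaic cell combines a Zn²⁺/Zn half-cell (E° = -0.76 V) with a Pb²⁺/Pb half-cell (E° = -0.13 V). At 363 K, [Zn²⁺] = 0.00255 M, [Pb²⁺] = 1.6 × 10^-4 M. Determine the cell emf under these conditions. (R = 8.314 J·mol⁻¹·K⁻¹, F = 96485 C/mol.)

0.587 V

The Pb²⁺/Pb couple has the higher reduction potential and acts as the cathode, so E°_cell = -0.13 − (-0.76) = 0.63 V.
Balancing electrons gives n = 2; the reaction quotient is Q = [Zn²⁺]/[Pb²⁺] = 15.9.
E = E° − (RT/nF) ln Q = 0.63 − (8.314×363)/(2×96485) × (2.769) = 0.630 − 0.043 = 0.587 V.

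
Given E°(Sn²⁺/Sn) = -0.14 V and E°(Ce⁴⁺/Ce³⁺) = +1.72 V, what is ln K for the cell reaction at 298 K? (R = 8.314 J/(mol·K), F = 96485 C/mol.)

E°_cell = +1.72 − (-0.14) = 1.86 V, with n = 2 electrons transferred.
At equilibrium E = 0, so the Nernst equation gives ln K = nFE°/RT = (2)(96485)(1.86)/((8.314)(298)) = 144.87.

ln K = 144.9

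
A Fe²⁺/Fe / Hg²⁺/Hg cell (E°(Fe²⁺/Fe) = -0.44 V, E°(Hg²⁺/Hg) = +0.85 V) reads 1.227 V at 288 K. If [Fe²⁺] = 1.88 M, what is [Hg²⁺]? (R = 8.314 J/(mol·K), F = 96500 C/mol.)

From the Nernst equation, ln Q = nF(E° − E)/RT = 2×96500×(1.29 − 1.227)/(8.314×288) = 5.078, so Q = 160.
With Q = [Fe²⁺]/[Hg²⁺] and the known concentrations, [Hg²⁺] in the denominator gives [Hg²⁺] = 0.012 M.

0.012 M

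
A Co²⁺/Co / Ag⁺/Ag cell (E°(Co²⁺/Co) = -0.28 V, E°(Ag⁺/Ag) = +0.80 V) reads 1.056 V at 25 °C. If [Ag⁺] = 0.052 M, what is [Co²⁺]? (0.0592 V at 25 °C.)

0.017 M

From the Nernst equation, log Q = n(E° − E)/0.0592 = 2(1.08 − 1.056)/0.0592 = 0.811, so Q = 6.47.
With Q = [Co²⁺]/[Ag⁺]^2 and the known concentrations, [Co²⁺] in the numerator gives [Co²⁺] = 0.017 M.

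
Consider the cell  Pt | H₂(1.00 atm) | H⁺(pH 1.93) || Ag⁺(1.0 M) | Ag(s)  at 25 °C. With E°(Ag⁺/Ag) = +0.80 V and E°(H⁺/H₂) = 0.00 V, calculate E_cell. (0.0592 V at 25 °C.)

The Ag⁺/Ag couple is the cathode, so E°_cell = 0.80 V; n = 2.
[H⁺] = 10^(−1.93) = 0.012 M, and Q = [H⁺]^2 / ([Ag⁺]^2·P(H₂)) = 1.38 × 10^-4.
E = E° − (0.0592/2) log Q = 0.80 − (0.0592/2)(-3.860) = 0.914 V.

0.91 V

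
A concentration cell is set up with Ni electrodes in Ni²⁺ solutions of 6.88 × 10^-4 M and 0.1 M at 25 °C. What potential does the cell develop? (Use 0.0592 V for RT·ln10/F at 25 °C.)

Both half-cells are Ni²⁺/Ni, so E°_cell = 0. The concentrated side is the cathode; the cell reaction moves Ni²⁺ from high to low concentration with n = 2.
Q = [Ni²⁺]_dilute/[Ni²⁺]_conc = 6.88 × 10^-4/0.1 = 0.00688.
E = 0 − (0.0592/2) log Q = −(0.0592/2)(-2.162) = 0.0640 V.

0.064 V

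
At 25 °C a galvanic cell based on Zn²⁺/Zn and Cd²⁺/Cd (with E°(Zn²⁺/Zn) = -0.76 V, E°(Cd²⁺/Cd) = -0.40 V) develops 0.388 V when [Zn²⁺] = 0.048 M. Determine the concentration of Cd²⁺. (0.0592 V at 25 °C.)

0.42 M

From the Nernst equation, log Q = n(E° − E)/0.0592 = 2(0.36 − 0.388)/0.0592 = -0.946, so Q = 0.113.
With Q = [Zn²⁺]/[Cd²⁺] and the known concentrations, [Cd²⁺] in the denominator gives [Cd²⁺] = 0.42 M.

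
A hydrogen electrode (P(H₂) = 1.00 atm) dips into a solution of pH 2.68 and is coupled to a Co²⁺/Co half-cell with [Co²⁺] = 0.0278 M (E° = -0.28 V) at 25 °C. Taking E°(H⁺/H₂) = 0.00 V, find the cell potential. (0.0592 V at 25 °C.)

The hydrogen couple is the cathode, so E°_cell = 0.28 V; n = 2.
[H⁺] = 10^(−2.68) = 0.0021 M, and Q = [Co²⁺]·P(H₂) / [H⁺]^2 = 6370.
E = E° − (0.0592/2) log Q = 0.28 − (0.0592/2)(3.804) = 0.167 V.

0.17 V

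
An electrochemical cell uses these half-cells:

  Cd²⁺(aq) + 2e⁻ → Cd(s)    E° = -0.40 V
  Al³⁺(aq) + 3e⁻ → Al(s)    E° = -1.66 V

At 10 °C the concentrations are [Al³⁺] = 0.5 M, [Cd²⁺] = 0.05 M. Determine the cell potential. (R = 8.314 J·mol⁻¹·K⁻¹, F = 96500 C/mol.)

1.23 V

The Cd²⁺/Cd couple has the higher reduction potential and acts as the cathode, so E°_cell = -0.40 − (-1.66) = 1.26 V.
Balancing electrons gives n = 6; the reaction quotient is Q = [Al³⁺]^2/[Cd²⁺]^3 = 2000.
E = E° − (RT/nF) ln Q = 1.26 − (8.314×283)/(6×96500) × (7.601) = 1.260 − 0.031 = 1.229 V.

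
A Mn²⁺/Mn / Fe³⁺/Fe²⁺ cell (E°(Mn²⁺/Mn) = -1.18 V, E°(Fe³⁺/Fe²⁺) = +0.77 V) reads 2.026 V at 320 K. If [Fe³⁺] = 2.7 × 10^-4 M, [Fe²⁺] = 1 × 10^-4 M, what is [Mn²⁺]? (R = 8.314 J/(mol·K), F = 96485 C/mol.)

0.029 M

From the Nernst equation, ln Q = nF(E° − E)/RT = 2×96485×(1.95 − 2.026)/(8.314×320) = -5.512, so Q = 0.00404.
With Q = [Mn²⁺]·[Fe²⁺]^2/[Fe³⁺]^2 and the known concentrations, [Mn²⁺] in the numerator gives [Mn²⁺] = 0.029 M.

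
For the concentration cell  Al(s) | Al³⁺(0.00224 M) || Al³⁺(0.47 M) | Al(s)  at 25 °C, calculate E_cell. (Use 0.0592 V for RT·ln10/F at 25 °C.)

0.046 V

Both half-cells are Al³⁺/Al, so E°_cell = 0. The concentrated side is the cathode; the cell reaction moves Al³⁺ from high to low concentration with n = 3.
Q = [Al³⁺]_dilute/[Al³⁺]_conc = 0.00224/0.47 = 0.00477.
E = 0 − (0.0592/3) log Q = −(0.0592/3)(-2.322) = 0.0458 V.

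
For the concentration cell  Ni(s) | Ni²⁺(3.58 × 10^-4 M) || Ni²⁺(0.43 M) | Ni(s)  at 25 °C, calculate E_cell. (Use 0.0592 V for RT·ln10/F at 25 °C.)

0.091 V

Both half-cells are Ni²⁺/Ni, so E°_cell = 0. The concentrated side is the cathode; the cell reaction moves Ni²⁺ from high to low concentration with n = 2.
Q = [Ni²⁺]_dilute/[Ni²⁺]_conc = 3.58 × 10^-4/0.43 = 8.33 × 10^-4.
E = 0 − (0.0592/2) log Q = −(0.0592/2)(-3.080) = 0.0912 V.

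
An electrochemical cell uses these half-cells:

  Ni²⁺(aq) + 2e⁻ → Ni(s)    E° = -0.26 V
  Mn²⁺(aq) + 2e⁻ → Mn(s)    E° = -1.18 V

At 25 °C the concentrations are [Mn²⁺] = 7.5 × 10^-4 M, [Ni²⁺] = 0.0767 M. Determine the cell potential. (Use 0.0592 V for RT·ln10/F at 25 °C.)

0.979 V

The Ni²⁺/Ni couple has the higher reduction potential and acts as the cathode, so E°_cell = -0.26 − (-1.18) = 0.92 V.
Balancing electrons gives n = 2; the reaction quotient is Q = [Mn²⁺]/[Ni²⁺] = 0.00978.
At 25 °C, E = E° − (0.0592/n) log Q = 0.92 − (0.0592/2)(-2.010) = 0.920 + 0.059 = 0.979 V.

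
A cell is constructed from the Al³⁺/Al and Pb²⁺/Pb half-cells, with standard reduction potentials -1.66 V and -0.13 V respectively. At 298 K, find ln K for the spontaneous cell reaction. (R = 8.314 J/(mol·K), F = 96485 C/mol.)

E°_cell = -0.13 − (-1.66) = 1.53 V, with n = 6 electrons transferred.
At equilibrium E = 0, so the Nernst equation gives ln K = nFE°/RT = (6)(96485)(1.53)/((8.314)(298)) = 357.50.

ln K = 357.5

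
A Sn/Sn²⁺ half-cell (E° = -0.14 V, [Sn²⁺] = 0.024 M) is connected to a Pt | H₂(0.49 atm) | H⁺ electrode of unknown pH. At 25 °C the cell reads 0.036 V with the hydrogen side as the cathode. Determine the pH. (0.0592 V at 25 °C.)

E°_cell = 0.14 V and n = 2.
log Q = n(E° − E)/0.0592 = 2×(0.14 − 0.036)/0.0592 = 3.514.
With Q = [Sn²⁺]·P(H₂) / [H⁺]^2, solving for [H⁺] gives log[H⁺] = -2.722, so pH = 2.72.

pH = 2.72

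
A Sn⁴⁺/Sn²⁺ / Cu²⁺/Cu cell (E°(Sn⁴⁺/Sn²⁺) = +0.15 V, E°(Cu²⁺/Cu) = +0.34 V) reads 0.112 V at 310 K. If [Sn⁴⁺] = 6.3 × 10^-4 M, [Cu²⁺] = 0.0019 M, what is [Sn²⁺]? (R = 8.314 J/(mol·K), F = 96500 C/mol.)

From the Nernst equation, ln Q = nF(E° − E)/RT = 2×96500×(0.19 − 0.112)/(8.314×310) = 5.841, so Q = 344.
With Q = [Sn⁴⁺]/([Sn²⁺]·[Cu²⁺]) and the known concentrations, [Sn²⁺] in the denominator gives [Sn²⁺] = 9.6 × 10^-4 M.

9.6 × 10^-4 M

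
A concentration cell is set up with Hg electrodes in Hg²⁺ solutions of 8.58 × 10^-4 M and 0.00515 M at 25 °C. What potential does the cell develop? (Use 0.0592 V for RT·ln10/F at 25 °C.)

Both half-cells are Hg²⁺/Hg, so E°_cell = 0. The concentrated side is the cathode; the cell reaction moves Hg²⁺ from high to low concentration with n = 2.
Q = [Hg²⁺]_dilute/[Hg²⁺]_conc = 8.58 × 10^-4/0.00515 = 0.167.
E = 0 − (0.0592/2) log Q = −(0.0592/2)(-0.778) = 0.0230 V.

0.023 V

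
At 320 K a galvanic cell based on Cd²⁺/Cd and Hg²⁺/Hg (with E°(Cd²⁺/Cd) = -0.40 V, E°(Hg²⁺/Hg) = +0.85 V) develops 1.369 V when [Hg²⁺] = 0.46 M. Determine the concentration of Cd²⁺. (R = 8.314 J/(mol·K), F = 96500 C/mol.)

From the Nernst equation, ln Q = nF(E° − E)/RT = 2×96500×(1.25 − 1.369)/(8.314×320) = -8.633, so Q = 1.78 × 10^-4.
With Q = [Cd²⁺]/[Hg²⁺] and the known concentrations, [Cd²⁺] in the numerator gives [Cd²⁺] = 8.2 × 10^-5 M.

8.2 × 10^-5 M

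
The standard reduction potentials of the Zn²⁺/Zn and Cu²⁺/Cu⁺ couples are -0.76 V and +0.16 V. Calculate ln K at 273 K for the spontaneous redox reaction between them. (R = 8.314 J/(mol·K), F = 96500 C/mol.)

ln K = 78.2

E°_cell = +0.16 − (-0.76) = 0.92 V, with n = 2 electrons transferred.
At equilibrium E = 0, so the Nernst equation gives ln K = nFE°/RT = (2)(96500)(0.92)/((8.314)(273)) = 78.23.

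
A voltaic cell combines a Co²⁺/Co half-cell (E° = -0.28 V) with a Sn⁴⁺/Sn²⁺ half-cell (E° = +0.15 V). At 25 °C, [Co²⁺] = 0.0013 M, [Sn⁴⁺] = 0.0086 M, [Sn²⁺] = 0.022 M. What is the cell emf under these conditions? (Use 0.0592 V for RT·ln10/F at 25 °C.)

0.503 V

The Sn⁴⁺/Sn²⁺ couple has the higher reduction potential and acts as the cathode, so E°_cell = +0.15 − (-0.28) = 0.43 V.
Balancing electrons gives n = 2; the reaction quotient is Q = [Co²⁺]·[Sn²⁺]/[Sn⁴⁺] = 0.00333.
At 25 °C, E = E° − (0.0592/n) log Q = 0.43 − (0.0592/2)(-2.478) = 0.430 + 0.073 = 0.503 V.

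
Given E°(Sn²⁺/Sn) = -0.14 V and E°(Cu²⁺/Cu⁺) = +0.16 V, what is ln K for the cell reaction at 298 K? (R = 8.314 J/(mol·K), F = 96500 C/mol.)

ln K = 23.4

E°_cell = +0.16 − (-0.14) = 0.30 V, with n = 2 electrons transferred.
At equilibrium E = 0, so the Nernst equation gives ln K = nFE°/RT = (2)(96500)(0.30)/((8.314)(298)) = 23.37.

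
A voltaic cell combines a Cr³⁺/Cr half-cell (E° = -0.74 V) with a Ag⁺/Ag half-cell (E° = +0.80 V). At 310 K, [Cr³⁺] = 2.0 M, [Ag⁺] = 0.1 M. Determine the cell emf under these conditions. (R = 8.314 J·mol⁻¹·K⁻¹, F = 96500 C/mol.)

The Ag⁺/Ag couple has the higher reduction potential and acts as the cathode, so E°_cell = +0.80 − (-0.74) = 1.54 V.
Balancing electrons gives n = 3; the reaction quotient is Q = [Cr³⁺]/[Ag⁺]^3 = 2000.
E = E° − (RT/nF) ln Q = 1.54 − (8.314×310)/(3×96500) × (7.601) = 1.540 − 0.068 = 1.472 V.

1.47 V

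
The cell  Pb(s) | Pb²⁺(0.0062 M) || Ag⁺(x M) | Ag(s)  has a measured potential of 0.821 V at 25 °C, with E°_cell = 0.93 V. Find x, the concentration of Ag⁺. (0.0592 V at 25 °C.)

0.0011 M

From the Nernst equation, log Q = n(E° − E)/0.0592 = 2(0.93 − 0.821)/0.0592 = 3.682, so Q = 4810.
With Q = [Pb²⁺]/[Ag⁺]^2 and the known concentrations, [Ag⁺]^2 in the denominator gives [Ag⁺] = 0.0011 M.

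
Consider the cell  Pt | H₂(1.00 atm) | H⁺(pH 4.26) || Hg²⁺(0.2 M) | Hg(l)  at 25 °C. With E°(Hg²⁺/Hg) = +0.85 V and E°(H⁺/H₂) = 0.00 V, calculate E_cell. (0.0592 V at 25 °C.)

The Hg²⁺/Hg couple is the cathode, so E°_cell = 0.85 V; n = 2.
[H⁺] = 10^(−4.26) = 5.5 × 10^-5 M, and Q = [H⁺]^2 / ([Hg²⁺]·P(H₂)) = 1.51 × 10^-8.
E = E° − (0.0592/2) log Q = 0.85 − (0.0592/2)(-7.821) = 1.082 V.

1.08 V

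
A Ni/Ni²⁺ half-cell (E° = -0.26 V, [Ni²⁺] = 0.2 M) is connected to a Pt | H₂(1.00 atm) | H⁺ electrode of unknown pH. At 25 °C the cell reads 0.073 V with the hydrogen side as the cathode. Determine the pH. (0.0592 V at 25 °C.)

pH = 3.51

E°_cell = 0.26 V and n = 2.
log Q = n(E° − E)/0.0592 = 2×(0.26 − 0.073)/0.0592 = 6.318.
With Q = [Ni²⁺]·P(H₂) / [H⁺]^2, solving for [H⁺] gives log[H⁺] = -3.508, so pH = 3.51.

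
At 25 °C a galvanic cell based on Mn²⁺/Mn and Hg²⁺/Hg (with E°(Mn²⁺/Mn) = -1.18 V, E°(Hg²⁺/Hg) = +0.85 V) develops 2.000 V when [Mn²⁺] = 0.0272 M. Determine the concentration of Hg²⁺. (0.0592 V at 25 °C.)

0.0026 M

From the Nernst equation, log Q = n(E° − E)/0.0592 = 2(2.03 − 2.000)/0.0592 = 1.014, so Q = 10.3.
With Q = [Mn²⁺]/[Hg²⁺] and the known concentrations, [Hg²⁺] in the denominator gives [Hg²⁺] = 0.0026 M.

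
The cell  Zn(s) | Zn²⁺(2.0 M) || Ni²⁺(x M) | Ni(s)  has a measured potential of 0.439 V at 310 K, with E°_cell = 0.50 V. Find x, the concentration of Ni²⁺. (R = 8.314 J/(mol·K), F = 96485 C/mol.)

0.021 M

From the Nernst equation, ln Q = nF(E° − E)/RT = 2×96485×(0.50 − 0.439)/(8.314×310) = 4.567, so Q = 96.3.
With Q = [Zn²⁺]/[Ni²⁺] and the known concentrations, [Ni²⁺] in the denominator gives [Ni²⁺] = 0.021 M.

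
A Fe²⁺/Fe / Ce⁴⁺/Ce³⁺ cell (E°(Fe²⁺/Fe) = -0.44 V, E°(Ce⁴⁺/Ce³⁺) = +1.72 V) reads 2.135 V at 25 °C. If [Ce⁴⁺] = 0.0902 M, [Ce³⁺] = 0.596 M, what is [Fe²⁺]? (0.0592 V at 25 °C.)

0.16 M

From the Nernst equation, log Q = n(E° − E)/0.0592 = 2(2.16 − 2.135)/0.0592 = 0.845, so Q = 6.99.
With Q = [Fe²⁺]·[Ce³⁺]^2/[Ce⁴⁺]^2 and the known concentrations, [Fe²⁺] in the numerator gives [Fe²⁺] = 0.16 M.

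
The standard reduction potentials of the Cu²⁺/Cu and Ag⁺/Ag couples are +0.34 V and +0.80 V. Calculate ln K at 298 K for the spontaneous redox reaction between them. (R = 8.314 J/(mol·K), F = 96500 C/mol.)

ln K = 35.8

E°_cell = +0.80 − (+0.34) = 0.46 V, with n = 2 electrons transferred.
At equilibrium E = 0, so the Nernst equation gives ln K = nFE°/RT = (2)(96500)(0.46)/((8.314)(298)) = 35.83.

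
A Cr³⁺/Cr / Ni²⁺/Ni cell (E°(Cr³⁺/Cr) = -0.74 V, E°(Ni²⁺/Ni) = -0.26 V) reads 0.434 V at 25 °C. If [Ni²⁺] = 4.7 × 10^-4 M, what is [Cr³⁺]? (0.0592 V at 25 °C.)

0.0022 M

From the Nernst equation, log Q = n(E° − E)/0.0592 = 6(0.48 − 0.434)/0.0592 = 4.662, so Q = 4.59 × 10^4.
With Q = [Cr³⁺]^2/[Ni²⁺]^3 and the known concentrations, [Cr³⁺]^2 in the numerator gives [Cr³⁺] = 0.0022 M.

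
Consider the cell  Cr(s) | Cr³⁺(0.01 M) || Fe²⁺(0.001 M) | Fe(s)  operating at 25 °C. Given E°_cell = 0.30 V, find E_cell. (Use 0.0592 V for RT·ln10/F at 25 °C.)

Balancing electrons gives n = 6; the reaction quotient is Q = [Cr³⁺]^2/[Fe²⁺]^3 = 1 × 10^5.
At 25 °C, E = E° − (0.0592/n) log Q = 0.30 − (0.0592/6)(5.000) = 0.300 − 0.049 = 0.251 V.

0.251 V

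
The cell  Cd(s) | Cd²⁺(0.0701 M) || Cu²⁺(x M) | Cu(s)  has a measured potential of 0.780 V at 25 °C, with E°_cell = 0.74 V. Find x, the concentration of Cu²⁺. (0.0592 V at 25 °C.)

1.6 M

From the Nernst equation, log Q = n(E° − E)/0.0592 = 2(0.74 − 0.780)/0.0592 = -1.351, so Q = 0.0445.
With Q = [Cd²⁺]/[Cu²⁺] and the known concentrations, [Cu²⁺] in the denominator gives [Cu²⁺] = 1.6 M.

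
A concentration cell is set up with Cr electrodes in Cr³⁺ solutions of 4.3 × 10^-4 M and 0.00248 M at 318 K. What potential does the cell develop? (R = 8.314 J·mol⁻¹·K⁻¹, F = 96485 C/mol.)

0.016 V

Both half-cells are Cr³⁺/Cr, so E°_cell = 0. The concentrated side is the cathode; the cell reaction moves Cr³⁺ from high to low concentration with n = 3.
Q = [Cr³⁺]_dilute/[Cr³⁺]_conc = 4.3 × 10^-4/0.00248 = 0.173.
E = 0 − (RT/nF) ln Q = −((8.314×318)/(3×96485))(-1.752) = 0.0160 V.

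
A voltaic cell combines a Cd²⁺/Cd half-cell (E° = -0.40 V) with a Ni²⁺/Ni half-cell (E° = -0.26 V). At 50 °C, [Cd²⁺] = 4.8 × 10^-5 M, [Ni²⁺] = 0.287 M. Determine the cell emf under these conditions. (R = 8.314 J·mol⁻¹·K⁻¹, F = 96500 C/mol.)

0.261 V

The Ni²⁺/Ni couple has the higher reduction potential and acts as the cathode, so E°_cell = -0.26 − (-0.40) = 0.14 V.
Balancing electrons gives n = 2; the reaction quotient is Q = [Cd²⁺]/[Ni²⁺] = 1.67 × 10^-4.
E = E° − (RT/nF) ln Q = 0.14 − (8.314×323)/(2×96500) × (-8.696) = 0.140 + 0.121 = 0.261 V.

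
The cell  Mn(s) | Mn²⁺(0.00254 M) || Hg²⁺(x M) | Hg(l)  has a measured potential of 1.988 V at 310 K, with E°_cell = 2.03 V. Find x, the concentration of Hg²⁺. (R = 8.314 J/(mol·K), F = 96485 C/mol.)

From the Nernst equation, ln Q = nF(E° − E)/RT = 2×96485×(2.03 − 1.988)/(8.314×310) = 3.145, so Q = 23.2.
With Q = [Mn²⁺]/[Hg²⁺] and the known concentrations, [Hg²⁺] in the denominator gives [Hg²⁺] = 1.1 × 10^-4 M.

1.1 × 10^-4 M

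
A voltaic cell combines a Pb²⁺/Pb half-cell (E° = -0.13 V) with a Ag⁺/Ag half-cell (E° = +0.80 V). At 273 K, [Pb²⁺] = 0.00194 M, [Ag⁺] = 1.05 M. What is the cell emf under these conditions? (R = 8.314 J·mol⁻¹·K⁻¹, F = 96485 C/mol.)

1.00 V

The Ag⁺/Ag couple has the higher reduction potential and acts as the cathode, so E°_cell = +0.80 − (-0.13) = 0.93 V.
Balancing electrons gives n = 2; the reaction quotient is Q = [Pb²⁺]/[Ag⁺]^2 = 0.00176.
E = E° − (RT/nF) ln Q = 0.93 − (8.314×273)/(2×96485) × (-6.343) = 0.930 + 0.075 = 1.005 V.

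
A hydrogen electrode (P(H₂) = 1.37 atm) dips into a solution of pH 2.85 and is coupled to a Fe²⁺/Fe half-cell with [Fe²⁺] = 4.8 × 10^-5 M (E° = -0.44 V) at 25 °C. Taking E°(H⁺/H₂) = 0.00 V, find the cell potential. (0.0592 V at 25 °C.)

The hydrogen couple is the cathode, so E°_cell = 0.44 V; n = 2.
[H⁺] = 10^(−2.85) = 0.0014 M, and Q = [Fe²⁺]·P(H₂) / [H⁺]^2 = 33.0.
E = E° − (0.0592/2) log Q = 0.44 − (0.0592/2)(1.518) = 0.395 V.

0.40 V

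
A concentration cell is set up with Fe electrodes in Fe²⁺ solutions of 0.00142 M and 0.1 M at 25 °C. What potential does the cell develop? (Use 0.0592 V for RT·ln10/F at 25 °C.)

Both half-cells are Fe²⁺/Fe, so E°_cell = 0. The concentrated side is the cathode; the cell reaction moves Fe²⁺ from high to low concentration with n = 2.
Q = [Fe²⁺]_dilute/[Fe²⁺]_conc = 0.00142/0.1 = 0.0142.
E = 0 − (0.0592/2) log Q = −(0.0592/2)(-1.848) = 0.0547 V.

0.055 V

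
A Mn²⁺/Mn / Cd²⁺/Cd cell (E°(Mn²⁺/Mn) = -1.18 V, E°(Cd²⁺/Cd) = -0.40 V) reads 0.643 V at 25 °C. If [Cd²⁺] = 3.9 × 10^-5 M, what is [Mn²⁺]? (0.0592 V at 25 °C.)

1.7 M

From the Nernst equation, log Q = n(E° − E)/0.0592 = 2(0.78 − 0.643)/0.0592 = 4.628, so Q = 4.25 × 10^4.
With Q = [Mn²⁺]/[Cd²⁺] and the known concentrations, [Mn²⁺] in the numerator gives [Mn²⁺] = 1.7 M.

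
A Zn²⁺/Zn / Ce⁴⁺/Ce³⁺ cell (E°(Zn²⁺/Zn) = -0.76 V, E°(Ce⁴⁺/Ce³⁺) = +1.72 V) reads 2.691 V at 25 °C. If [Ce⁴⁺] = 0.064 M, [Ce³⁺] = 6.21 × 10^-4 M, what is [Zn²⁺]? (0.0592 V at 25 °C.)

From the Nernst equation, log Q = n(E° − E)/0.0592 = 2(2.48 − 2.691)/0.0592 = -7.128, so Q = 7.44 × 10^-8.
With Q = [Zn²⁺]·[Ce³⁺]^2/[Ce⁴⁺]^2 and the known concentrations, [Zn²⁺] in the numerator gives [Zn²⁺] = 7.9 × 10^-4 M.

7.9 × 10^-4 M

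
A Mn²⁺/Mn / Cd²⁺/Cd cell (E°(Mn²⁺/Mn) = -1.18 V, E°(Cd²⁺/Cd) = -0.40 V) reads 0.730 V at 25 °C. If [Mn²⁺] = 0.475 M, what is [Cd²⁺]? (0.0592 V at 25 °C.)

From the Nernst equation, log Q = n(E° − E)/0.0592 = 2(0.78 − 0.730)/0.0592 = 1.689, so Q = 48.9.
With Q = [Mn²⁺]/[Cd²⁺] and the known concentrations, [Cd²⁺] in the denominator gives [Cd²⁺] = 0.0097 M.

0.0097 M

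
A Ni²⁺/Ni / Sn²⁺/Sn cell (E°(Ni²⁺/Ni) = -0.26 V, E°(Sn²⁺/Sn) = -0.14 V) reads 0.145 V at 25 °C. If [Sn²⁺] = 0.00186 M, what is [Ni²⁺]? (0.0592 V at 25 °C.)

From the Nernst equation, log Q = n(E° − E)/0.0592 = 2(0.12 − 0.145)/0.0592 = -0.845, so Q = 0.143.
With Q = [Ni²⁺]/[Sn²⁺] and the known concentrations, [Ni²⁺] in the numerator gives [Ni²⁺] = 2.7 × 10^-4 M.

2.7 × 10^-4 M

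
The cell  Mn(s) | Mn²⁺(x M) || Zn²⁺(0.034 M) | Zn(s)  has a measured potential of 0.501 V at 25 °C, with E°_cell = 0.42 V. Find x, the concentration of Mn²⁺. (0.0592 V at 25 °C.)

From the Nernst equation, log Q = n(E° − E)/0.0592 = 2(0.42 − 0.501)/0.0592 = -2.736, so Q = 0.00183.
With Q = [Mn²⁺]/[Zn²⁺] and the known concentrations, [Mn²⁺] in the numerator gives [Mn²⁺] = 6.2 × 10^-5 M.

6.2 × 10^-5 M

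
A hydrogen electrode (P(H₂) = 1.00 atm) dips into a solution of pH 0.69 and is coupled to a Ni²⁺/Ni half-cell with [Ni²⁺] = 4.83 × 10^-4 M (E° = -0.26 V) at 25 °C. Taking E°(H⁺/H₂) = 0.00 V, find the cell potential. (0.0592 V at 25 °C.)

0.32 V

The hydrogen couple is the cathode, so E°_cell = 0.26 V; n = 2.
[H⁺] = 10^(−0.69) = 0.20 M, and Q = [Ni²⁺]·P(H₂) / [H⁺]^2 = 0.0116.
E = E° − (0.0592/2) log Q = 0.26 − (0.0592/2)(-1.936) = 0.317 V.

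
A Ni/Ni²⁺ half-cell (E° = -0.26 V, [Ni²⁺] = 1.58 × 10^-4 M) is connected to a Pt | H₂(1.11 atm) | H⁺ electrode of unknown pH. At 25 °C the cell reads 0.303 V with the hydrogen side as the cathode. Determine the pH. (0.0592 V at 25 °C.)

pH = 1.15

E°_cell = 0.26 V and n = 2.
log Q = n(E° − E)/0.0592 = 2×(0.26 − 0.303)/0.0592 = -1.453.
With Q = [Ni²⁺]·P(H₂) / [H⁺]^2, solving for [H⁺] gives log[H⁺] = -1.152, so pH = 1.15.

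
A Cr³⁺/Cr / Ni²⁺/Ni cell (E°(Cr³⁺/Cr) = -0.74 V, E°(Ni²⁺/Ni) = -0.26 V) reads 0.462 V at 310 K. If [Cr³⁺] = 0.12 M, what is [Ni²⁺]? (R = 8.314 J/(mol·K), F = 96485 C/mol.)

From the Nernst equation, ln Q = nF(E° − E)/RT = 6×96485×(0.48 − 0.462)/(8.314×310) = 4.043, so Q = 57.0.
With Q = [Cr³⁺]^2/[Ni²⁺]^3 and the known concentrations, [Ni²⁺]^3 in the denominator gives [Ni²⁺] = 0.063 M.

0.063 M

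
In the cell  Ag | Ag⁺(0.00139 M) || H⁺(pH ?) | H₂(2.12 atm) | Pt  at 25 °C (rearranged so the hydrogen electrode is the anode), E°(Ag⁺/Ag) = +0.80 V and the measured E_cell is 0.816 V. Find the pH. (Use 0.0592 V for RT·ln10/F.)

pH = 2.96

E°_cell = 0.80 V and n = 2.
log Q = n(E° − E)/0.0592 = 2×(0.80 − 0.816)/0.0592 = -0.541.
With Q = [H⁺]^2 / ([Ag⁺]^2·P(H₂)), solving for [H⁺] gives log[H⁺] = -2.964, so pH = 2.96.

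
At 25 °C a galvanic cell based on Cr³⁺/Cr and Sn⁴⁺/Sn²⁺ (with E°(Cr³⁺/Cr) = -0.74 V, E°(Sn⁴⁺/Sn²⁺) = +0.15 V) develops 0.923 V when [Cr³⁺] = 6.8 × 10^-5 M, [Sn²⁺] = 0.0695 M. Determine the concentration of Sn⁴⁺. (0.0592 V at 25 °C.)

0.0015 M

From the Nernst equation, log Q = n(E° − E)/0.0592 = 6(0.89 − 0.923)/0.0592 = -3.345, so Q = 4.52 × 10^-4.
With Q = [Cr³⁺]^2·[Sn²⁺]^3/[Sn⁴⁺]^3 and the known concentrations, [Sn⁴⁺]^3 in the denominator gives [Sn⁴⁺] = 0.0015 M.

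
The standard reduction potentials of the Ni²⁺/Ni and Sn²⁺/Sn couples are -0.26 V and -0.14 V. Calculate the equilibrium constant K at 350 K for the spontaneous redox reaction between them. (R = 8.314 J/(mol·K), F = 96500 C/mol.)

E°_cell = -0.14 − (-0.26) = 0.12 V, with n = 2 electrons transferred.
At equilibrium E = 0, so the Nernst equation gives ln K = nFE°/RT = (2)(96500)(0.12)/((8.314)(350)) = 7.96.
K = e^7.96 = 2900.

2900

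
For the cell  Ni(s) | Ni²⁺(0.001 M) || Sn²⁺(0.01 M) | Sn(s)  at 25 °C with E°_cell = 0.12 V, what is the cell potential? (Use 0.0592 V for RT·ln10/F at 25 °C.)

Balancing electrons gives n = 2; the reaction quotient is Q = [Ni²⁺]/[Sn²⁺] = 0.100.
At 25 °C, E = E° − (0.0592/n) log Q = 0.12 − (0.0592/2)(-1.000) = 0.120 + 0.030 = 0.150 V.

0.150 V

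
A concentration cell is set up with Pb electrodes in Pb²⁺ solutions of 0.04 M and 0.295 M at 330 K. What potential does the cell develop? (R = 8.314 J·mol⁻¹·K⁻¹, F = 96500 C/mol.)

Both half-cells are Pb²⁺/Pb, so E°_cell = 0. The concentrated side is the cathode; the cell reaction moves Pb²⁺ from high to low concentration with n = 2.
Q = [Pb²⁺]_dilute/[Pb²⁺]_conc = 0.04/0.295 = 0.136.
E = 0 − (RT/nF) ln Q = −((8.314×330)/(2×96500))(-1.998) = 0.0284 V.

0.028 V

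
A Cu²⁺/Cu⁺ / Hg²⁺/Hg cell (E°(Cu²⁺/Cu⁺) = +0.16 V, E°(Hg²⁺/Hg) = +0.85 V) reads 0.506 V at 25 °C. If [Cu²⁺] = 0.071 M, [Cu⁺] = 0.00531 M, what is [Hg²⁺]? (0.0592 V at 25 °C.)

1.1 × 10^-4 M

From the Nernst equation, log Q = n(E° − E)/0.0592 = 2(0.69 − 0.506)/0.0592 = 6.216, so Q = 1.65 × 10^6.
With Q = [Cu²⁺]^2/([Cu⁺]^2·[Hg²⁺]) and the known concentrations, [Hg²⁺] in the denominator gives [Hg²⁺] = 1.1 × 10^-4 M.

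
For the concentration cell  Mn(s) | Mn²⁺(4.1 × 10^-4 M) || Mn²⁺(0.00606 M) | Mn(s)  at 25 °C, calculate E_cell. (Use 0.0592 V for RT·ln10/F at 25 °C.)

Both half-cells are Mn²⁺/Mn, so E°_cell = 0. The concentrated side is the cathode; the cell reaction moves Mn²⁺ from high to low concentration with n = 2.
Q = [Mn²⁺]_dilute/[Mn²⁺]_conc = 4.1 × 10^-4/0.00606 = 0.0677.
E = 0 − (0.0592/2) log Q = −(0.0592/2)(-1.170) = 0.0346 V.

0.035 V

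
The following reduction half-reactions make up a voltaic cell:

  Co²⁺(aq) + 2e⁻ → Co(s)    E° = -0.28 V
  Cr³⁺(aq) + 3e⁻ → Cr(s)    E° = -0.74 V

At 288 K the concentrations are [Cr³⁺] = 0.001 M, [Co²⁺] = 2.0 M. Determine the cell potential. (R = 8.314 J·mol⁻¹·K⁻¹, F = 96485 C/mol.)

0.526 V

The Co²⁺/Co couple has the higher reduction potential and acts as the cathode, so E°_cell = -0.28 − (-0.74) = 0.46 V.
Balancing electrons gives n = 6; the reaction quotient is Q = [Cr³⁺]^2/[Co²⁺]^3 = 1.25 × 10^-7.
E = E° − (RT/nF) ln Q = 0.46 − (8.314×288)/(6×96485) × (-15.895) = 0.460 + 0.066 = 0.526 V.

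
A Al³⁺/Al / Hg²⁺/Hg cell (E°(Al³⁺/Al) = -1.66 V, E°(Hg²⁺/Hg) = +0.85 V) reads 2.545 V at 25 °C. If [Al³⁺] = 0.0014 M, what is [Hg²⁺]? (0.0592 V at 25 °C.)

From the Nernst equation, log Q = n(E° − E)/0.0592 = 6(2.51 − 2.545)/0.0592 = -3.547, so Q = 2.84 × 10^-4.
With Q = [Al³⁺]^2/[Hg²⁺]^3 and the known concentrations, [Hg²⁺]^3 in the denominator gives [Hg²⁺] = 0.19 M.

0.19 M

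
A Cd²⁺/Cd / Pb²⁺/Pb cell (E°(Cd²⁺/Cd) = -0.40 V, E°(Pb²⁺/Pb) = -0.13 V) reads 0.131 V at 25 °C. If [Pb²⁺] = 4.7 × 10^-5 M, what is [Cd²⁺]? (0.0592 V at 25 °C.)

2.3 M

From the Nernst equation, log Q = n(E° − E)/0.0592 = 2(0.27 − 0.131)/0.0592 = 4.696, so Q = 4.97 × 10^4.
With Q = [Cd²⁺]/[Pb²⁺] and the known concentrations, [Cd²⁺] in the numerator gives [Cd²⁺] = 2.3 M.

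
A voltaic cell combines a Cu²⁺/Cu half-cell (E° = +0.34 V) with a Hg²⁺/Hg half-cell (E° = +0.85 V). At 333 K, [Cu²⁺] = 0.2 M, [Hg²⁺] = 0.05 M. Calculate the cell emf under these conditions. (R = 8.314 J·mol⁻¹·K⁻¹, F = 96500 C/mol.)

The Hg²⁺/Hg couple has the higher reduction potential and acts as the cathode, so E°_cell = +0.85 − (+0.34) = 0.51 V.
Balancing electrons gives n = 2; the reaction quotient is Q = [Cu²⁺]/[Hg²⁺] = 4.00.
E = E° − (RT/nF) ln Q = 0.51 − (8.314×333)/(2×96500) × (1.386) = 0.510 − 0.020 = 0.490 V.

0.490 V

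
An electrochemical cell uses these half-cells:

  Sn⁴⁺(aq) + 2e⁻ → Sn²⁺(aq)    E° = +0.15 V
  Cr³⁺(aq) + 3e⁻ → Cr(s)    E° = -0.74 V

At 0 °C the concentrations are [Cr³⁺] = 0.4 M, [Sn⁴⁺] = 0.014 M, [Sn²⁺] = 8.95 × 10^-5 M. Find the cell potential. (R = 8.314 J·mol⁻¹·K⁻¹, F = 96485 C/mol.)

0.957 V

The Sn⁴⁺/Sn²⁺ couple has the higher reduction potential and acts as the cathode, so E°_cell = +0.15 − (-0.74) = 0.89 V.
Balancing electrons gives n = 6; the reaction quotient is Q = [Cr³⁺]^2·[Sn²⁺]^3/[Sn⁴⁺]^3 = 4.18 × 10^-8.
E = E° − (RT/nF) ln Q = 0.89 − (8.314×273)/(6×96485) × (-16.990) = 0.890 + 0.067 = 0.957 V.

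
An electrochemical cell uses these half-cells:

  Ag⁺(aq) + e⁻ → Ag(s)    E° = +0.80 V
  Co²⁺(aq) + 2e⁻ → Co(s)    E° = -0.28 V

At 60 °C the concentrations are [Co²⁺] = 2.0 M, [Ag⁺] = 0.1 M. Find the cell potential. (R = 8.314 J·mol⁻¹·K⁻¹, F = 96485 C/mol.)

The Ag⁺/Ag couple has the higher reduction potential and acts as the cathode, so E°_cell = +0.80 − (-0.28) = 1.08 V.
Balancing electrons gives n = 2; the reaction quotient is Q = [Co²⁺]/[Ag⁺]^2 = 200.
E = E° − (RT/nF) ln Q = 1.08 − (8.314×333)/(2×96485) × (5.298) = 1.080 − 0.076 = 1.004 V.

1.00 V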